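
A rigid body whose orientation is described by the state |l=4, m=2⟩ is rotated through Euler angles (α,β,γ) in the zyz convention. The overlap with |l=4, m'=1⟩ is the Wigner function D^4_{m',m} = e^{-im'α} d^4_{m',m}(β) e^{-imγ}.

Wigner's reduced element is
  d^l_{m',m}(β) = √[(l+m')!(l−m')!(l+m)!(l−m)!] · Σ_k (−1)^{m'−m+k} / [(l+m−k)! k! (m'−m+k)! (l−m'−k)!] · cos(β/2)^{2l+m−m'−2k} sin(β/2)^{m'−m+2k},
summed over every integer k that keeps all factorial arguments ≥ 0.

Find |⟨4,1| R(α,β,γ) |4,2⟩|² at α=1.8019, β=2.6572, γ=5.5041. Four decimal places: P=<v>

P=0.0234

First d^4_{1,2}(β=2.6572), then the phase factors e^{-i(1)α} and e^{-i(2)γ}:
c=cos(2.6572/2)=0.239835, s=sin(2.6572/2)=0.970814; N=√[120·6·720·2]=1018.233765
k∈{1,2,3} keeps every argument non-negative
  k=1: (−1)^0·1018.2338/(240)·0.2398^7·0.9708^1 = +0.000188
  k=2: (−1)^1·1018.2338/(48)·0.2398^5·0.9708^3 = -0.015402
  k=3: (−1)^2·1018.2338/(72)·0.2398^3·0.9708^5 = +0.168242
d^4_{1,2}(2.6572) = +0.000188 -0.015402 +0.168242 = +0.153028
|D^4_{1,2}|² = |d^4_{1,2}(β)|² = (+0.153028)² = 0.023418 (the z-rotation phases have unit modulus)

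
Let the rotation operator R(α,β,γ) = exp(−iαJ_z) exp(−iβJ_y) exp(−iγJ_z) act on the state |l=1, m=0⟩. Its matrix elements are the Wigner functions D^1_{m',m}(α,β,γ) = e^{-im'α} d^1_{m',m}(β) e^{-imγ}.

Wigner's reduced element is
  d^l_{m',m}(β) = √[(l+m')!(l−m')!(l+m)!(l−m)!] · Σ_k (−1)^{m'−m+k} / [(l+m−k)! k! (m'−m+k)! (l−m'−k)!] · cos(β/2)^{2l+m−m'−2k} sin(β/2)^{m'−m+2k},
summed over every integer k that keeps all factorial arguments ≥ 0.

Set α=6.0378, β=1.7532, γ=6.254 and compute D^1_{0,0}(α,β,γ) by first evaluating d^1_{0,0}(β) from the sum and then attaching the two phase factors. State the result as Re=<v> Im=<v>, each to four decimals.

First d^1_{0,0}(β=1.7532), then the phase factors e^{-i(0)α} and e^{-i(0)γ}:
Half-angle: c=0.639768, s=0.768568. N=√(1·1·1·1)=1.000000
k: max(0,(0)−(0))=0 … min(1+(0),1−(0))=1
  k=0: (−1)^0·1.0000/(1)·0.6398^2·0.7686^0 = +0.409303
  k=1: (−1)^1·1.0000/(1)·0.6398^0·0.7686^2 = -0.590697
d^1_{0,0}(1.7532) = +0.409303 -0.590697 = -0.181394
D = (+1.000000+0.000000i)·(-0.181394)·(+1.000000+0.000000i) = -0.181394+0.000000i

Re=-0.1814 Im=0.0000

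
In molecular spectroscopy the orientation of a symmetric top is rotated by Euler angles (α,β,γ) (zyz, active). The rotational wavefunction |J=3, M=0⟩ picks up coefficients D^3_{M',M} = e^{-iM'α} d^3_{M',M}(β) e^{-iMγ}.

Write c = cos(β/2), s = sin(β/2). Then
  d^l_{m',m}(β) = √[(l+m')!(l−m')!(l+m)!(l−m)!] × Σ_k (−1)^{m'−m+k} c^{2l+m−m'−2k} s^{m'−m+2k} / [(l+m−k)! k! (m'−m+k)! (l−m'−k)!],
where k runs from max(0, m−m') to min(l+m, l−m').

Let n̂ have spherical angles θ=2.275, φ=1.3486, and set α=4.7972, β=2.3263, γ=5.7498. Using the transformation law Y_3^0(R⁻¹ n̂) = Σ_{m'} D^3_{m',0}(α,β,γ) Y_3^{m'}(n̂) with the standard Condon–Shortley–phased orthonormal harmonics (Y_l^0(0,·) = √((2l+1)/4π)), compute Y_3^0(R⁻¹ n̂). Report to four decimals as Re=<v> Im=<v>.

Re=0.0939 Im=0.0000

Need the full column D^3_{m',0} for m'=−3..3 at α=4.7972, β=2.3263, γ=5.7498.
cos(β/2)=0.396450, sin(β/2)=0.918056
d^3_{-3,0}: single k=3 term ⇒ +0.215619;  D = -0.054271+0.208677i
d^3_{-2,0}: k∈[2..3] ⇒ +0.114038 -0.611525 = -0.497487;  D = +0.490347+0.083981i
d^3_{-1,0}: k∈[1..3] ⇒ +0.031146 -0.501054 +0.895624 = +0.425716;  D = +0.036062-0.424186i
d^3_{0,0}: k∈[0..3] ⇒ +0.003883 -0.187384 +1.004838 -0.598710 = +0.222627;  D = +0.222627+0.000000i
d^3_{1,0}: k∈[0..2] ⇒ -0.031146 +0.501054 -0.895624 = -0.425716;  D = -0.036062-0.424186i
d^3_{2,0}: k∈[0..1] ⇒ +0.114038 -0.611525 = -0.497487;  D = +0.490347-0.083981i
d^3_{3,0}: single k=0 term ⇒ -0.215619;  D = +0.054271+0.208677i
Y_3^{m'}(θ=2.275,φ=1.3486) and Σ D·Y over m':
  (-0.0543+0.2087i)·(-0.1142+0.1452i)  (+0.4903+0.0840i)·(+0.3470+0.1652i)  (+0.0361-0.4242i)·(+0.0595-0.2633i)  (+0.2226+0.0000i)·(+0.2185+0.0000i)  (-0.0361-0.4242i)·(-0.0595-0.2633i)  (+0.4903-0.0840i)·(+0.3470-0.1652i)  (+0.0543+0.2087i)·(+0.1142+0.1452i)
Y_3^0(R⁻¹ n̂) = +0.093929+0.000000i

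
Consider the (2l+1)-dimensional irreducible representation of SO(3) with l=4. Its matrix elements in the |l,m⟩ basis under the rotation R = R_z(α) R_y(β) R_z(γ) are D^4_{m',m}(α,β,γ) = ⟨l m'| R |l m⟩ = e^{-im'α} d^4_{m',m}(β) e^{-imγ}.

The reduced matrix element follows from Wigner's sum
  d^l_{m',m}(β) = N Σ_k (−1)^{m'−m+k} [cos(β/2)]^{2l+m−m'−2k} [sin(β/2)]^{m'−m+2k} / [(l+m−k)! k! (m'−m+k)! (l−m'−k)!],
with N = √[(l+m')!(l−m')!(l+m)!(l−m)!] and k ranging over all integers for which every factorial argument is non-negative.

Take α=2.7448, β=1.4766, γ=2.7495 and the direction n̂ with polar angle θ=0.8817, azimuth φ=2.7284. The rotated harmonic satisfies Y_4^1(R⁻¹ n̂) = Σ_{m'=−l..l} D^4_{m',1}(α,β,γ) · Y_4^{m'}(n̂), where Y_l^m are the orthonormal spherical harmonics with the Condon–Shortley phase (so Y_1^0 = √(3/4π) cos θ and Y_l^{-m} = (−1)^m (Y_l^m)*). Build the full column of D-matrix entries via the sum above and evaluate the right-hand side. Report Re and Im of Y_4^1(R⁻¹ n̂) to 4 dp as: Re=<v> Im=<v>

Re=-0.3619 Im=-0.1593

Need the full column D^4_{m',1} for m'=−4..4 at α=2.7448, β=1.4766, γ=2.7495.
cos(β/2)=0.739614, sin(β/2)=0.673032
d^4_{-4,1}: single k=5 term ⇒ +0.418106;  D = -0.153420+0.388940i
d^4_{-3,1}: k∈[4..5] ⇒ +0.812233 -0.403546 = +0.408687;  D = +0.285237-0.292686i
d^4_{-2,1}: k∈[3..5] ⇒ +0.954215 -1.185218 +0.196286 = -0.034717;  D = +0.031957-0.013567i
d^4_{-1,1}: k∈[2..5] ⇒ +0.741482 -1.841971 +0.762630 -0.042100 = -0.379960;  D = -0.379955+0.001786i
d^4_{0,1}: k∈[1..4] ⇒ +0.364406 -1.810496 +1.499196 -0.206904 = -0.153798;  D = +0.142126+0.058770i
d^4_{1,1}: k∈[0..3] ⇒ +0.089545 -1.112223 +1.841971 -0.508420 = +0.310873;  D = +0.219052+0.220586i
d^4_{2,1}: k∈[0..2] ⇒ -0.345706 +1.431322 -0.790145 = +0.295471;  D = -0.110999-0.273829i
d^4_{3,1}: k∈[0..1] ⇒ +0.588533 -0.812233 = -0.223700;  D = +0.002611-0.223684i
d^4_{4,1}: single k=0 term ⇒ -0.504923;  D = -0.200557+0.463383i
Y_4^{m'}(θ=0.8817,φ=2.7284) and Σ D·Y over m':
  (-0.1534+0.3889i)·(-0.0129+0.1565i)  (+0.2852-0.2927i)·(-0.1190-0.3460i)  (+0.0320-0.0136i)·(+0.2471+0.2682i)  (-0.3800+0.0018i)·(+0.0361+0.0158i)  (+0.1421+0.0588i)·(-0.3605+0.0000i)  (+0.2191+0.2206i)·(-0.0361+0.0158i)  (-0.1110-0.2738i)·(+0.2471-0.2682i)  (+0.0026-0.2237i)·(+0.1190-0.3460i)  (-0.2006+0.4634i)·(-0.0129-0.1565i)
Y_4^1(R⁻¹ n̂) = -0.361856-0.159289i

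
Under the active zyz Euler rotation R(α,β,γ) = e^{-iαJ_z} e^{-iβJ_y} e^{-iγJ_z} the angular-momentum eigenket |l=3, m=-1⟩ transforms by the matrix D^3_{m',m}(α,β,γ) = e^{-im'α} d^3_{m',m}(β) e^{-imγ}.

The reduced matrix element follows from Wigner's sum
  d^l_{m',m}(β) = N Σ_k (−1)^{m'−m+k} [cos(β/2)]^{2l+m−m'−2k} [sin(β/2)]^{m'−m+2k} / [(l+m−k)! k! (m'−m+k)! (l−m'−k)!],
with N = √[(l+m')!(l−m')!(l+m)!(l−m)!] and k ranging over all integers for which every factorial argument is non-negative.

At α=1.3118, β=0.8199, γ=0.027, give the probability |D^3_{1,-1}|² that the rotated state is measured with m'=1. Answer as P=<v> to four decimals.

First d^3_{1,-1}(β=0.8199), then the phase factors e^{-i(1)α} and e^{-i(-1)γ}:
With c≡cos(β/2)=0.917141 and s≡sin(β/2)=0.398563, N=[24·2·2·24]^{1/2}=48.000000
k∈{0,1,2} keeps every argument non-negative
  k=0: (−1)^2·48.0000/(8)·0.9171^4·0.3986^2 = +0.674358
  k=1: (−1)^3·48.0000/(6)·0.9171^2·0.3986^4 = -0.169806
  k=2: (−1)^4·48.0000/(48)·0.9171^0·0.3986^6 = +0.004009
d^3_{1,-1}(0.8199) = +0.674358 -0.169806 +0.004009 = +0.508560
|D^3_{1,-1}|² = |d^3_{1,-1}(β)|² = (+0.508560)² = 0.258634 (the z-rotation phases have unit modulus)

P=0.2586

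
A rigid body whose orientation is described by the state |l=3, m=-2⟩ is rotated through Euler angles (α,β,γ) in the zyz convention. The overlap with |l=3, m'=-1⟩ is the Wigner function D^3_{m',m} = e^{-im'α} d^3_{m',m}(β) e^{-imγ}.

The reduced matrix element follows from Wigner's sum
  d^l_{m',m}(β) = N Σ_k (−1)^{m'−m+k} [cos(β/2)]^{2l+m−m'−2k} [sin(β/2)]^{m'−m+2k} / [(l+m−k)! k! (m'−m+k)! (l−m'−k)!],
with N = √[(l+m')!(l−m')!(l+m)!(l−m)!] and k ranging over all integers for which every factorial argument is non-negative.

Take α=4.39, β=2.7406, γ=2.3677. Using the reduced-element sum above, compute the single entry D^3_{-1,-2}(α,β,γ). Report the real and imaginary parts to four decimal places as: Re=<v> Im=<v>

First d^3_{-1,-2}(β=2.7406), then the phase factors e^{-i(-1)α} and e^{-i(-2)γ}:
Half-angle: c=0.199156, s=0.979968. N=√(2·24·1·120)=75.894664
k: max(0,(-2)−(-1))=0 … min(3+(-2),3−(-1))=1
  k=0: (−1)^1·75.8947/(24)·0.1992^5·0.9800^1 = -0.000971
  k=1: (−1)^2·75.8947/(12)·0.1992^3·0.9800^3 = +0.047016
d^3_{-1,-2}(2.7406) = -0.000971 +0.047016 = +0.046045
Attach z-rotation phases: D = e^{-i(-1)(4.39)}·(+0.046045)·e^{-i(-2)(2.3677)} = -0.043997+0.013580i

Re=-0.0440 Im=0.0136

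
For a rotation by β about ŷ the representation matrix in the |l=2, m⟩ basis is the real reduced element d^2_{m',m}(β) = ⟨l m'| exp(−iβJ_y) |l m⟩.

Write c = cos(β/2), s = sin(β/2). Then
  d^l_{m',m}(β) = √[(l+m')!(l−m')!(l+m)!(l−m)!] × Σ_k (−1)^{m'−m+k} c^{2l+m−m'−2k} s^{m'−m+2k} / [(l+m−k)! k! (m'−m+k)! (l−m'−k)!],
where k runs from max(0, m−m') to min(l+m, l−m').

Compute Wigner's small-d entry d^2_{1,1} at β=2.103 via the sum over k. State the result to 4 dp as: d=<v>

d=-0.4962

d^2_{1,1}(β=2.103) via Wigner's sum:
Half-angle: c=0.496269, s=0.868169. N=√(6·1·6·1)=6.000000
k: max(0,(1)−(1))=0 … min(2+(1),2−(1))=1
  k=0: (−1)^0·6.0000/(6)·0.4963^4·0.8682^0 = +0.060655
  k=1: (−1)^1·6.0000/(2)·0.4963^2·0.8682^2 = -0.556883
d^2_{1,1}(2.103) = +0.060655 -0.556883 = -0.496228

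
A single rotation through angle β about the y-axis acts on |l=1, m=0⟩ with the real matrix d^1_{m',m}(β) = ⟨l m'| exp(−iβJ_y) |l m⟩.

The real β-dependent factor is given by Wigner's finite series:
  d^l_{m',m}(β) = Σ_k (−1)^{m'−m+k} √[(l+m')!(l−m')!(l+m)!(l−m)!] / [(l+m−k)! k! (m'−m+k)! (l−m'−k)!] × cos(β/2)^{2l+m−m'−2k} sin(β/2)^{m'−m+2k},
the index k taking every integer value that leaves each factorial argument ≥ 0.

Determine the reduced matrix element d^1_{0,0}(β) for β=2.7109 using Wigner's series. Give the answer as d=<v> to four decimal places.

d=-0.9087

d^1_{0,0}(β=2.7109) via Wigner's sum:
c=cos(2.7109/2)=0.213686, s=sin(2.7109/2)=0.976902; N=√[1·1·1·1]=1.000000
k: max(0,(0)−(0))=0 … min(1+(0),1−(0))=1
  k=0: (−1)^0·1.0000/(1)·0.2137^2·0.9769^0 = +0.045662
  k=1: (−1)^1·1.0000/(1)·0.2137^0·0.9769^2 = -0.954338
d^1_{0,0}(2.7109) = +0.045662 -0.954338 = -0.908677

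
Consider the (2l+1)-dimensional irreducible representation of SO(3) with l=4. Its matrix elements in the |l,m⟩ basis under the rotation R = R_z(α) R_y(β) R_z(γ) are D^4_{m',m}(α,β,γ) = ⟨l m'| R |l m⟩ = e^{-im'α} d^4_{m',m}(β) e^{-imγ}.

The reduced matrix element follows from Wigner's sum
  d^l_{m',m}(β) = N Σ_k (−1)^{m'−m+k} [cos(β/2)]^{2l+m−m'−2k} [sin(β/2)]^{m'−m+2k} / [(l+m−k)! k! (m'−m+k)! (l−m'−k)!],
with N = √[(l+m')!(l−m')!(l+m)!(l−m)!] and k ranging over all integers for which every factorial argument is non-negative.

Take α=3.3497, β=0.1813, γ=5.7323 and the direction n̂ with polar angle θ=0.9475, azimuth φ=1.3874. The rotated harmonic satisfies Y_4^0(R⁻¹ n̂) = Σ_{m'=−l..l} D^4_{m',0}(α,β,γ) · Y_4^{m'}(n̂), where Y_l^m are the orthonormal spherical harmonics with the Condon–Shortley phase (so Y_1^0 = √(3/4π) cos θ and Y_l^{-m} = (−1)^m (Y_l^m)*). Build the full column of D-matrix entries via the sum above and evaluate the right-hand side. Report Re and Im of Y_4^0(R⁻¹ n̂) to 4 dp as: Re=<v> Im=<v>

Re=-0.2680 Im=0.0000

Need the full column D^4_{m',0} for m'=−4..4 at α=3.3497, β=0.1813, γ=5.7323.
cos(β/2)=0.995894, sin(β/2)=0.090526
d^4_{-4,0}: single k=4 term ⇒ +0.000553;  D = +0.000372+0.000409i
d^4_{-3,0}: k∈[3..4] ⇒ +0.008599 -0.000071 = +0.008528;  D = -0.006919-0.004985i
d^4_{-2,0}: k∈[2..4] ⇒ +0.075848 -0.001671 +0.000005 = +0.074182;  D = +0.067849+0.029992i
d^4_{-1,0}: k∈[1..4] ⇒ +0.393351 -0.019501 +0.000161 -0.000000 = +0.374011;  D = -0.365941-0.077274i
d^4_{0,0}: k∈[0..4] ⇒ +0.967621 -0.127922 +0.002378 -0.000009 +0.000000 = +0.842069;  D = +0.842069+0.000000i
d^4_{1,0}: k∈[0..3] ⇒ -0.393351 +0.019501 -0.000161 +0.000000 = -0.374011;  D = +0.365941-0.077274i
d^4_{2,0}: k∈[0..2] ⇒ +0.075848 -0.001671 +0.000005 = +0.074182;  D = +0.067849-0.029992i
d^4_{3,0}: k∈[0..1] ⇒ -0.008599 +0.000071 = -0.008528;  D = +0.006919-0.004985i
d^4_{4,0}: single k=0 term ⇒ +0.000553;  D = +0.000372-0.000409i
Y_4^{m'}(θ=0.9475,φ=1.3874) and Σ D·Y over m':
  (+0.0004+0.0004i)·(+0.1429+0.1288i)  (-0.0069-0.0050i)·(-0.2045+0.3334i)  (+0.0678+0.0300i)·(-0.2851-0.1095i)  (-0.3659-0.0773i)·(-0.0251+0.1356i)  (+0.8421+0.0000i)·(-0.3341+0.0000i)  (+0.3659-0.0773i)·(+0.0251+0.1356i)  (+0.0678-0.0300i)·(-0.2851+0.1095i)  (+0.0069-0.0050i)·(+0.2045+0.3334i)  (+0.0004-0.0004i)·(+0.1429-0.1288i)
Y_4^0(R⁻¹ n̂) = -0.267964+0.000000i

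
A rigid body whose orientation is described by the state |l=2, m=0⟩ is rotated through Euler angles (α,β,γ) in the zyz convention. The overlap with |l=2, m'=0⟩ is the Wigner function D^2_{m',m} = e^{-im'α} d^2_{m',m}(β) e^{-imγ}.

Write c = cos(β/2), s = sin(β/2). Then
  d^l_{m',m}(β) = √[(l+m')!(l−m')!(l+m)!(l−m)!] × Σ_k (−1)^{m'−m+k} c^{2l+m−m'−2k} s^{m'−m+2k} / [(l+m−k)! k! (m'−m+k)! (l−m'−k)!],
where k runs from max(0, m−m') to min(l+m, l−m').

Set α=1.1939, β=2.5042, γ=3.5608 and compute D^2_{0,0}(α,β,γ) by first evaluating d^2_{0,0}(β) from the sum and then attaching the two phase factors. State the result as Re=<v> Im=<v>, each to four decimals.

Split into d^2_{0,0}(β=2.5042) × two z-phases.
Half-angle: c=0.313329, s=0.949645. N=√(2·2·2·2)=4.000000
k: max(0,(0)−(0))=0 … min(2+(0),2−(0))=2
  k=0: (−1)^0·4.0000/(4)·0.3133^4·0.9496^0 = +0.009638
  k=1: (−1)^1·4.0000/(1)·0.3133^2·0.9496^2 = -0.354146
  k=2: (−1)^2·4.0000/(4)·0.3133^0·0.9496^4 = +0.813288
d^2_{0,0}(2.5042) = +0.009638 -0.354146 +0.813288 = +0.468780
D = (+1.000000+0.000000i)·(+0.468780)·(+1.000000+0.000000i) = +0.468780+0.000000i

Re=0.4688 Im=0.0000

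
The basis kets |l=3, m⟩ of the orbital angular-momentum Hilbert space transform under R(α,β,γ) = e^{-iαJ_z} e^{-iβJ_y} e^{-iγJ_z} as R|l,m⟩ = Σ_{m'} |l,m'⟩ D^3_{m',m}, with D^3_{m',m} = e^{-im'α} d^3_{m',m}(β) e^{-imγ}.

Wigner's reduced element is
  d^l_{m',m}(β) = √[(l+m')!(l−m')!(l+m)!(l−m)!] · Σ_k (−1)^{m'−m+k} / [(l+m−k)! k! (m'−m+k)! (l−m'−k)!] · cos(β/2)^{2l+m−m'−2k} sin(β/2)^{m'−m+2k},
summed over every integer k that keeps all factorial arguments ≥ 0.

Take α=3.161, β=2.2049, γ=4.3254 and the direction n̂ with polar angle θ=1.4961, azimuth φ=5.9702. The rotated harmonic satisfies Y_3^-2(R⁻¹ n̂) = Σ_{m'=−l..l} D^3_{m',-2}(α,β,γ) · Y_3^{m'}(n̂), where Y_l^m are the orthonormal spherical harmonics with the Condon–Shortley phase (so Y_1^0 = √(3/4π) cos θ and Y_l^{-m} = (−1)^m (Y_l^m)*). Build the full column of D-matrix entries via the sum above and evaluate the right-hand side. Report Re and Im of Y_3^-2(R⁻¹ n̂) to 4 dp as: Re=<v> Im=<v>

Re=-0.1025 Im=-0.2723

Need the full column D^3_{m',-2} for m'=−3..3 at α=3.161, β=2.2049, γ=4.3254.
cos(β/2)=0.451411, sin(β/2)=0.892316
d^3_{-3,-2}: single k=1 term ⇒ +0.040969;  D = +0.030915-0.026883i
d^3_{-2,-2}: k∈[0..1] ⇒ +0.008461 -0.165309 = -0.156848;  D = +0.116337-0.105199i
d^3_{-1,-2}: k∈[0..1] ⇒ -0.052891 +0.413336 = +0.360445;  D = +0.262608-0.246896i
d^3_{0,-2}: k∈[0..1] ⇒ +0.181087 -0.707588 = -0.526500;  D = +0.376519-0.368016i
d^3_{1,-2}: k∈[0..1] ⇒ -0.413336 +0.807543 = +0.394207;  D = +0.276511-0.280964i
d^3_{2,-2}: k∈[0..1] ⇒ +0.645936 -0.504792 = +0.141145;  D = -0.097033+0.102501i
d^3_{3,-2}: single k=0 term ⇒ -0.625520;  D = -0.421132+0.462519i
Y_3^{m'}(θ=1.4961,φ=5.9702) and Σ D·Y over m':
  (+0.0309-0.0269i)·(+0.2444+0.3339i)  (+0.1163-0.1052i)·(+0.0615+0.0444i)  (+0.2626-0.2469i)·(-0.2981-0.0965i)  (+0.3765-0.3680i)·(-0.0828+0.0000i)  (+0.2765-0.2810i)·(+0.2981-0.0965i)  (-0.0970+0.1025i)·(+0.0615-0.0444i)  (-0.4211+0.4625i)·(-0.2444+0.3339i)
Y_3^-2(R⁻¹ n̂) = -0.102504-0.272261i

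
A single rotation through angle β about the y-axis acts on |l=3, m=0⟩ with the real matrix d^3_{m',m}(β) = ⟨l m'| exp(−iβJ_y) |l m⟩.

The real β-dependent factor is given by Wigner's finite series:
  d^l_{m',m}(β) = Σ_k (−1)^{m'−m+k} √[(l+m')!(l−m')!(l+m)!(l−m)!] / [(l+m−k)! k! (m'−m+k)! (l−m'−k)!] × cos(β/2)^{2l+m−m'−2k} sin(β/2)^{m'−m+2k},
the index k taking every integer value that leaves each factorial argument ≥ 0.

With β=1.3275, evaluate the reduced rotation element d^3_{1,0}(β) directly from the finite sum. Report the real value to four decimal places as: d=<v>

d^3_{1,0}(β=1.3275) via Wigner's sum:
Half-angle: c=0.787687, s=0.616075. N=√(24·2·6·6)=41.569219
k∈{0,1,2} keeps every argument non-negative
  k=0: (−1)^1·41.5692/(12)·0.7877^5·0.6161^1 = -0.647134
  k=1: (−1)^2·41.5692/(4)·0.7877^3·0.6161^3 = +1.187612
  k=2: (−1)^3·41.5692/(12)·0.7877^1·0.6161^5 = -0.242166
d^3_{1,0}(1.3275) = -0.647134 +1.187612 -0.242166 = +0.298313

d=0.2983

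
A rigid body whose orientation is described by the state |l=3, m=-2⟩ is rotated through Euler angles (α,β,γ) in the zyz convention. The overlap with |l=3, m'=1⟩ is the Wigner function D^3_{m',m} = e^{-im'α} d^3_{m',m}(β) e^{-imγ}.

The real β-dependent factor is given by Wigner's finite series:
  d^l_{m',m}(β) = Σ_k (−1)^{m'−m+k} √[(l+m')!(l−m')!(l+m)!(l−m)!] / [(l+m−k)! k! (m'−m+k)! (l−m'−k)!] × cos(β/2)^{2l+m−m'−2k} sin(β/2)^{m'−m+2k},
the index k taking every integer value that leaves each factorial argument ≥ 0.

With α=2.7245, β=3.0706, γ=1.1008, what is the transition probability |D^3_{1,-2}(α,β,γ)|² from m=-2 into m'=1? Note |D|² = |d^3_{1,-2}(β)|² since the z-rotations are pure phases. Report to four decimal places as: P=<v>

Split into d^3_{1,-2}(β=3.0706) × two z-phases.
With c≡cos(β/2)=0.035489 and s≡sin(β/2)=0.999370, N=[24·2·1·120]^{1/2}=75.894664
Admissible k: 0..1 (factorial args all ≥0)
  k=0: (−1)^3·75.8947/(12)·0.0355^3·0.9994^3 = -0.000282
  k=1: (−1)^4·75.8947/(24)·0.0355^1·0.9994^5 = +0.111873
d^3_{1,-2}(3.0706) = -0.000282 +0.111873 = +0.111590
|D^3_{1,-2}|² = |d^3_{1,-2}(β)|² = (+0.111590)² = 0.012452 (the z-rotation phases have unit modulus)

P=0.0125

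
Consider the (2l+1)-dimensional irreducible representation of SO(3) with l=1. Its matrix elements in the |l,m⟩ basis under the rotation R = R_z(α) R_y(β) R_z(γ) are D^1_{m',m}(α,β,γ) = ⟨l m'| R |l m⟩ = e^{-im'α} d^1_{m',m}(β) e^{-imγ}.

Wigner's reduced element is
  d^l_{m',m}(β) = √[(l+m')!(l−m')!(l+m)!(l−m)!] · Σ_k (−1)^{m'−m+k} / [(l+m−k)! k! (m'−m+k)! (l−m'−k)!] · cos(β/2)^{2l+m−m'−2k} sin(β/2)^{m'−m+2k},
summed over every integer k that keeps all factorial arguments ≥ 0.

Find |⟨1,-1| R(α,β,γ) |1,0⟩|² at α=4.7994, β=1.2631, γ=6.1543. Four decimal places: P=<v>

P=0.4541

D^1_{-1,0}(4.7994,1.2631,6.1543) = e^{-i·-1·4.7994}·d^1_{-1,0}(1.2631)·e^{-i·0·6.1543}. Compute d first:
With c≡cos(β/2)=0.807113 and s≡sin(β/2)=0.590396, N=[1·2·1·1]^{1/2}=1.414214
k∈{1} keeps every argument non-negative
  k=1: (−1)^0·1.4142/(1)·0.8071^1·0.5904^1 = +0.673897
d^1_{-1,0}(1.2631) = +0.673897
|D^1_{-1,0}|² = |d^1_{-1,0}(β)|² = (+0.673897)² = 0.454137 (the z-rotation phases have unit modulus)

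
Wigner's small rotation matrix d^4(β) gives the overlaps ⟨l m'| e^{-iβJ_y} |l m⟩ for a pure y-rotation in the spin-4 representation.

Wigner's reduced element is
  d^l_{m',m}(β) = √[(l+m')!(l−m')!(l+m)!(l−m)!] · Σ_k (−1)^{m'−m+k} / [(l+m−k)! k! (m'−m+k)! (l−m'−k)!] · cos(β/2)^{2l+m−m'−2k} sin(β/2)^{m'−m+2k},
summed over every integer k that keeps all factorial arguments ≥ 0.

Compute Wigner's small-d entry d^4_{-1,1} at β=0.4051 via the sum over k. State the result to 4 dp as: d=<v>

d=0.3132

d^4_{-1,1}(β=0.4051) via Wigner's sum:
Half-angle: c=0.979557, s=0.201168. N=√(6·120·120·6)=720.000000
k∈{2,3,4,5} keeps every argument non-negative
  k=2: (−1)^0·720.0000/(72)·0.9796^6·0.2012^2 = +0.357515
  k=3: (−1)^1·720.0000/(24)·0.9796^4·0.2012^4 = -0.045235
  k=4: (−1)^2·720.0000/(48)·0.9796^2·0.2012^6 = +0.000954
  k=5: (−1)^3·720.0000/(720)·0.9796^0·0.2012^8 = -0.000003
d^4_{-1,1}(0.4051) = +0.357515 -0.045235 +0.000954 -0.000003 = +0.313232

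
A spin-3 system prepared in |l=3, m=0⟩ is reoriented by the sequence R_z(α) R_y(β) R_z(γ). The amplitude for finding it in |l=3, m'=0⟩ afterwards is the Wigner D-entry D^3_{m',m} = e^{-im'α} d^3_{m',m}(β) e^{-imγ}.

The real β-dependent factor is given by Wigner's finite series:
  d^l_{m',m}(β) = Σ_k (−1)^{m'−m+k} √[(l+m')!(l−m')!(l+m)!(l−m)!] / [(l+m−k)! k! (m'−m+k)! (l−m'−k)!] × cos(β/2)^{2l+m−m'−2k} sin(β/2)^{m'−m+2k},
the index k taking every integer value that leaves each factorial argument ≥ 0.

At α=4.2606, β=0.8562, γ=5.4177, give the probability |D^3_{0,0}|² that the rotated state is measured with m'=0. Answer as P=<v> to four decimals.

P=0.0781

D^3_{0,0}(4.2606,0.8562,5.4177) = e^{-i·0·4.2606}·d^3_{0,0}(0.8562)·e^{-i·0·5.4177}. Compute d first:
c=cos(0.8562/2)=0.909756, s=sin(0.8562/2)=0.415143; N=√[6·6·6·6]=36.000000
Admissible k: 0..3 (factorial args all ≥0)
  k=0: (−1)^0·36.0000/(36)·0.9098^6·0.4151^0 = +0.566957
  k=1: (−1)^1·36.0000/(4)·0.9098^4·0.4151^2 = -1.062522
  k=2: (−1)^2·36.0000/(4)·0.9098^2·0.4151^4 = +0.221250
  k=3: (−1)^3·36.0000/(36)·0.9098^0·0.4151^6 = -0.005119
d^3_{0,0}(0.8562) = +0.566957 -1.062522 +0.221250 -0.005119 = -0.279434
|D^3_{0,0}|² = |d^3_{0,0}(β)|² = (-0.279434)² = 0.078083 (the z-rotation phases have unit modulus)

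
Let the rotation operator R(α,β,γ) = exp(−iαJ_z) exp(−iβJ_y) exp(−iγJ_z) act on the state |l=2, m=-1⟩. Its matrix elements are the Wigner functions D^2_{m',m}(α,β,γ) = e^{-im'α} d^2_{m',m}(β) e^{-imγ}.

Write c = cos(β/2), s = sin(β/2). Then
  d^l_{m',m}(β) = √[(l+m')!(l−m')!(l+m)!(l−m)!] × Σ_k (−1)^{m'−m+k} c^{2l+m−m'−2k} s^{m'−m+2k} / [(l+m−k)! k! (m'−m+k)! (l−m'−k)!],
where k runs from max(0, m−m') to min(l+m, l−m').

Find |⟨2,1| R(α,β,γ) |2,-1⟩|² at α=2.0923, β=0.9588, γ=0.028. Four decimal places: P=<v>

Split into d^2_{1,-1}(β=0.9588) × two z-phases.
Half-angle: c=0.887272, s=0.461247. N=√(6·1·1·6)=6.000000
k: max(0,(-1)−(1))=0 … min(2+(-1),2−(1))=1
  k=0: (−1)^2·6.0000/(2)·0.8873^2·0.4612^2 = +0.502460
  k=1: (−1)^3·6.0000/(6)·0.8873^0·0.4612^4 = -0.045262
d^2_{1,-1}(0.9588) = +0.502460 -0.045262 = +0.457198
|D^2_{1,-1}|² = |d^2_{1,-1}(β)|² = (+0.457198)² = 0.209030 (the z-rotation phases have unit modulus)

P=0.2090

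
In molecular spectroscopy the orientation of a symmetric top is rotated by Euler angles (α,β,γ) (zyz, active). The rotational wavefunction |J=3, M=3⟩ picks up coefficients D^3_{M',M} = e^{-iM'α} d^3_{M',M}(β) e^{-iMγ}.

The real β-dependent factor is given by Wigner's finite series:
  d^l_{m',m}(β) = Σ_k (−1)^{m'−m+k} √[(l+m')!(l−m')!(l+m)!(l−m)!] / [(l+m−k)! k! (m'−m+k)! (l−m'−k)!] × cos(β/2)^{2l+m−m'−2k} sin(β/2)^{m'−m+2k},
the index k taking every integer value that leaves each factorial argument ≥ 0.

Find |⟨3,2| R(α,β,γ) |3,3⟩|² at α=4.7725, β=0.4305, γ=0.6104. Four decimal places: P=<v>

P=0.2167

D^3_{2,3}(4.7725,0.4305,0.6104) = e^{-i·2·4.7725}·d^3_{2,3}(0.4305)·e^{-i·3·0.6104}. Compute d first:
c=cos(0.4305/2)=0.976923, s=sin(0.4305/2)=0.213592; N=√[120·1·720·1]=293.938769
k∈{1} keeps every argument non-negative
  k=1: (−1)^0·293.9388/(120)·0.9769^5·0.2136^1 = +0.465545
d^3_{2,3}(0.4305) = +0.465545
|D^3_{2,3}|² = |d^3_{2,3}(β)|² = (+0.465545)² = 0.216732 (the z-rotation phases have unit modulus)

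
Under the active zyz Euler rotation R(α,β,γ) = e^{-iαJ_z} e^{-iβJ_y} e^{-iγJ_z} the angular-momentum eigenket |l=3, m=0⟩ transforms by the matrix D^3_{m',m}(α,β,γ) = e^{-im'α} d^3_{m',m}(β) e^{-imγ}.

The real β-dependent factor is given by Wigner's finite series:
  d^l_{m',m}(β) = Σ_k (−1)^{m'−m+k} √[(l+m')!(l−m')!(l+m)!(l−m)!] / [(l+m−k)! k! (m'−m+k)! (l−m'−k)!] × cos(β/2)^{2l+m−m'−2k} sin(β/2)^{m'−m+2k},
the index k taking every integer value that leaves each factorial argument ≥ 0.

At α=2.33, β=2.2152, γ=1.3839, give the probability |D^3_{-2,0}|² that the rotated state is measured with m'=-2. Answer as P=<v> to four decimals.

D^3_{-2,0}(2.33,2.2152,1.3839) = e^{-i·-2·2.33}·d^3_{-2,0}(2.2152)·e^{-i·0·1.3839}. Compute d first:
Half-angle: c=0.446810, s=0.894629. N=√(1·120·6·6)=65.726707
k: max(0,(0)−(-2))=2 … min(3+(0),3−(-2))=3
  k=2: (−1)^0·65.7267/(12)·0.4468^4·0.8946^2 = +0.174718
  k=3: (−1)^1·65.7267/(12)·0.4468^2·0.8946^4 = -0.700451
d^3_{-2,0}(2.2152) = +0.174718 -0.700451 = -0.525733
|D^3_{-2,0}|² = |d^3_{-2,0}(β)|² = (-0.525733)² = 0.276396 (the z-rotation phases have unit modulus)

P=0.2764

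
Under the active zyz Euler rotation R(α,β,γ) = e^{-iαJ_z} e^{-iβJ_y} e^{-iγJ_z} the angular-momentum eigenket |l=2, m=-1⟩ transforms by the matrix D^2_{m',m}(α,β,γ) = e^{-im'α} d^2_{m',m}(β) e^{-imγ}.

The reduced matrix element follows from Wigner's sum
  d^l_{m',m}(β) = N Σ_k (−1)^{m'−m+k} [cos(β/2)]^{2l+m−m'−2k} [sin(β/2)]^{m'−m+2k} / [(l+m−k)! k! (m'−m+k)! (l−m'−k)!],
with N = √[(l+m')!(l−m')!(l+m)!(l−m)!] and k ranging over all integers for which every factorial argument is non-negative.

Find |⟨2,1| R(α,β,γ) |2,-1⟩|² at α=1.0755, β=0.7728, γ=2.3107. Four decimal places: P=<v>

P=0.1193

D^2_{1,-1}(1.0755,0.7728,2.3107) = e^{-i·1·1.0755}·d^2_{1,-1}(0.7728)·e^{-i·-1·2.3107}. Compute d first:
With c≡cos(β/2)=0.926272 and s≡sin(β/2)=0.376856, N=[6·1·1·6]^{1/2}=6.000000
k: max(0,(-1)−(1))=0 … min(2+(-1),2−(1))=1
  k=0: (−1)^2·6.0000/(2)·0.9263^2·0.3769^2 = +0.365552
  k=1: (−1)^3·6.0000/(6)·0.9263^0·0.3769^4 = -0.020170
d^2_{1,-1}(0.7728) = +0.365552 -0.020170 = +0.345383
|D^2_{1,-1}|² = |d^2_{1,-1}(β)|² = (+0.345383)² = 0.119289 (the z-rotation phases have unit modulus)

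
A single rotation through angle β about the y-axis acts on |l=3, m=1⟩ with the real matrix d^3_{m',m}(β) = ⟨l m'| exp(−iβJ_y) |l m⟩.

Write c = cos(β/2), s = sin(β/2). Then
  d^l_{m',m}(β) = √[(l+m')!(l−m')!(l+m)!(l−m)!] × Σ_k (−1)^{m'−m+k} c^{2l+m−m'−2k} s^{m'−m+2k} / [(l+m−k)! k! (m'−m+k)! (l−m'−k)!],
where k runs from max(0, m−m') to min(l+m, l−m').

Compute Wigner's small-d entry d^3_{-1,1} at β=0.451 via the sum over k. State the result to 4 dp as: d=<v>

d=0.2519

d^3_{-1,1}(β=0.451) via Wigner's sum:
Half-angle: c=0.974682, s=0.223594. N=√(2·24·24·2)=48.000000
k∈{2,3,4} keeps every argument non-negative
  k=2: (−1)^0·48.0000/(8)·0.9747^4·0.2236^2 = +0.270722
  k=3: (−1)^1·48.0000/(6)·0.9747^2·0.2236^4 = -0.018996
  k=4: (−1)^2·48.0000/(48)·0.9747^0·0.2236^6 = +0.000125
d^3_{-1,1}(0.451) = +0.270722 -0.018996 +0.000125 = +0.251851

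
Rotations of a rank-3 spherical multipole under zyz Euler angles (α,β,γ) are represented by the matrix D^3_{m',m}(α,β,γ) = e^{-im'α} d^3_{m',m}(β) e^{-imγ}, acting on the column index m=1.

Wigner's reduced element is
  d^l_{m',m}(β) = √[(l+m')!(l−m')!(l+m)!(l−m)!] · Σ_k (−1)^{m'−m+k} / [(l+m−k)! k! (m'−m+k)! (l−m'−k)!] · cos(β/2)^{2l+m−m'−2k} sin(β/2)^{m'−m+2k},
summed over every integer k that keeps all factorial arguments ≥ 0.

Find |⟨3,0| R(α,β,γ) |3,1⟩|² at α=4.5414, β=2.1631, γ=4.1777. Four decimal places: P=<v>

P=0.0402

Split into d^3_{0,1}(β=2.1631) × two z-phases.
With c≡cos(β/2)=0.469961 and s≡sin(β/2)=0.882687, N=[6·6·24·2]^{1/2}=41.569219
k∈{1,2,3} keeps every argument non-negative
  k=1: (−1)^0·41.5692/(12)·0.4700^5·0.8827^1 = +0.070098
  k=2: (−1)^1·41.5692/(4)·0.4700^3·0.8827^3 = -0.741852
  k=3: (−1)^2·41.5692/(12)·0.4700^1·0.8827^5 = +0.872342
d^3_{0,1}(2.1631) = +0.070098 -0.741852 +0.872342 = +0.200588
|D^3_{0,1}|² = |d^3_{0,1}(β)|² = (+0.200588)² = 0.040235 (the z-rotation phases have unit modulus)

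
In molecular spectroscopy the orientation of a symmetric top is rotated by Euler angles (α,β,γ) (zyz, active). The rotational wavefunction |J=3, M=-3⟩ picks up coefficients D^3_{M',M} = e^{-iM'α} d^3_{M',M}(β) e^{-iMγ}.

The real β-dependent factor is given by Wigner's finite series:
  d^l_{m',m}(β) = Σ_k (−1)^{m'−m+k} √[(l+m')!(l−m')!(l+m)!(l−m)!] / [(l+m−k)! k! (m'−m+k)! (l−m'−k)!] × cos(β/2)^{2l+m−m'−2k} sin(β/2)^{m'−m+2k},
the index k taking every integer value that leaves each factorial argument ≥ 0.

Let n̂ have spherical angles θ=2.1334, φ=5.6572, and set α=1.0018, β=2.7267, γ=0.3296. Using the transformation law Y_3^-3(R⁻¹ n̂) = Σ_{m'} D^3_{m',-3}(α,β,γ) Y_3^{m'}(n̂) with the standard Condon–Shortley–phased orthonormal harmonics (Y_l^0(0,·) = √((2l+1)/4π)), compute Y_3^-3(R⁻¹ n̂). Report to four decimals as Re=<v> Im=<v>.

Need the full column D^3_{m',-3} for m'=−3..3 at α=1.0018, β=2.7267, γ=0.3296.
cos(β/2)=0.205962, sin(β/2)=0.978560
d^3_{-3,-3}: single k=0 term ⇒ +0.000076;  D = -0.000050-0.000057i
d^3_{-2,-3}: single k=0 term ⇒ -0.000888;  D = +0.000879-0.000132i
d^3_{-1,-3}: single k=0 term ⇒ +0.006674;  D = -0.002720+0.006094i
d^3_{0,-3}: single k=0 term ⇒ -0.036613;  D = -0.020126-0.030585i
d^3_{1,-3}: single k=0 term ⇒ +0.150650;  D = +0.150637-0.001958i
d^3_{2,-3}: single k=0 term ⇒ -0.452688;  D = -0.238924+0.384502i
d^3_{3,-3}: single k=0 term ⇒ +0.878061;  D = -0.378605-0.792244i
Y_3^{m'}(θ=2.1334,φ=5.6572) and Σ D·Y over m':
  (-0.0001-0.0001i)·(-0.0763+0.2407i)  (+0.0009-0.0001i)·(-0.1223-0.3704i)  (-0.0027+0.0061i)·(+0.0936+0.0677i)  (-0.0201-0.0306i)·(+0.3140+0.0000i)  (+0.1506-0.0020i)·(-0.0936+0.0677i)  (-0.2389+0.3845i)·(-0.1223+0.3704i)  (-0.3786-0.7922i)·(+0.0763+0.2407i)
Y_3^-3(R⁻¹ n̂) = +0.027489-0.286268i

Re=0.0275 Im=-0.2863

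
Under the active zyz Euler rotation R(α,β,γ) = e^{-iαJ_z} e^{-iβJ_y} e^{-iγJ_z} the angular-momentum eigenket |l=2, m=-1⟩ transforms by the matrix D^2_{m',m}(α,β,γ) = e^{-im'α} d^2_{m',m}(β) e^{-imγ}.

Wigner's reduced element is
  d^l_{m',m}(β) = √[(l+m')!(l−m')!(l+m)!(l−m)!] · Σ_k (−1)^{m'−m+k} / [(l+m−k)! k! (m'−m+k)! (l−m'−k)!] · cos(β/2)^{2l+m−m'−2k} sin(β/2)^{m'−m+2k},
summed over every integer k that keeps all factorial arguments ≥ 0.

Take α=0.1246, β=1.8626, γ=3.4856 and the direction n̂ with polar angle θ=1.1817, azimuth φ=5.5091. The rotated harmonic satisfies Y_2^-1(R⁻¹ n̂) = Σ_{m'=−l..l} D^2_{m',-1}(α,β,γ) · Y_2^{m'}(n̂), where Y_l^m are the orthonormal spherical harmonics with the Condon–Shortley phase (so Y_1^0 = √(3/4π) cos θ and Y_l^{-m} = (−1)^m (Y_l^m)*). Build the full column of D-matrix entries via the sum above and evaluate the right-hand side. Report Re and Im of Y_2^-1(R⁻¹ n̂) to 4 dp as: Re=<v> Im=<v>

Need the full column D^2_{m',-1} for m'=−2..2 at α=0.1246, β=1.8626, γ=3.4856.
cos(β/2)=0.596791, sin(β/2)=0.802396
d^2_{-2,-1}: single k=1 term ⇒ +0.341104;  D = -0.282827-0.190685i
d^2_{-1,-1}: k∈[0..1] ⇒ +0.126850 -0.687930 = -0.561080;  D = +0.500595+0.253409i
d^2_{0,-1}: k∈[0..1] ⇒ -0.417765 +0.755206 = +0.337440;  D = -0.317670-0.113806i
d^2_{1,-1}: k∈[0..1] ⇒ +0.687930 -0.414530 = +0.273400;  D = -0.266846-0.059506i
d^2_{2,-1}: single k=0 term ⇒ -0.616623;  D = +0.613854+0.058373i
Y_2^{m'}(θ=1.1817,φ=5.5091) and Σ D·Y over m':
  (-0.2828-0.1907i)·(+0.0075+0.3306i)  (+0.5006+0.2534i)·(+0.1939+0.1896i)  (-0.3177-0.1138i)·(-0.1792+0.0000i)  (-0.2668-0.0595i)·(-0.1939+0.1896i)  (+0.6139+0.0584i)·(+0.0075-0.3306i)
Y_2^-1(R⁻¹ n̂) = +0.253800-0.172054i

Re=0.2538 Im=-0.1721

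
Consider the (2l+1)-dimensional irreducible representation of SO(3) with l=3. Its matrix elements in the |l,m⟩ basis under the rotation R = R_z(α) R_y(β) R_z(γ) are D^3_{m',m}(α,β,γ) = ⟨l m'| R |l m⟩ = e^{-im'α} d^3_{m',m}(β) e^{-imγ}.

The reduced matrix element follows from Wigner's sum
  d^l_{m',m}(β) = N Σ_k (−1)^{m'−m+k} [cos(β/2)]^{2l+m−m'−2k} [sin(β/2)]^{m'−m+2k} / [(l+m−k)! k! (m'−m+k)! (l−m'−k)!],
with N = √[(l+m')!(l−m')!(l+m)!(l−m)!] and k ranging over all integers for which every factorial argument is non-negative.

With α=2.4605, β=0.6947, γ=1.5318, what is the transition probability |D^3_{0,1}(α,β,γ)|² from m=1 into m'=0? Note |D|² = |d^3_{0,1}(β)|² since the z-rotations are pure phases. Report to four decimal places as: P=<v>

D^3_{0,1}(2.4605,0.6947,1.5318) = e^{-i·0·2.4605}·d^3_{0,1}(0.6947)·e^{-i·1·1.5318}. Compute d first:
Half-angle: c=0.940278, s=0.340407. N=√(6·6·24·2)=41.569219
k∈{1,2,3} keeps every argument non-negative
  k=1: (−1)^0·41.5692/(12)·0.9403^5·0.3404^1 = +0.866704
  k=2: (−1)^1·41.5692/(4)·0.9403^3·0.3404^3 = -0.340783
  k=3: (−1)^2·41.5692/(12)·0.9403^1·0.3404^5 = +0.014888
d^3_{0,1}(0.6947) = +0.866704 -0.340783 +0.014888 = +0.540810
|D^3_{0,1}|² = |d^3_{0,1}(β)|² = (+0.540810)² = 0.292476 (the z-rotation phases have unit modulus)

P=0.2925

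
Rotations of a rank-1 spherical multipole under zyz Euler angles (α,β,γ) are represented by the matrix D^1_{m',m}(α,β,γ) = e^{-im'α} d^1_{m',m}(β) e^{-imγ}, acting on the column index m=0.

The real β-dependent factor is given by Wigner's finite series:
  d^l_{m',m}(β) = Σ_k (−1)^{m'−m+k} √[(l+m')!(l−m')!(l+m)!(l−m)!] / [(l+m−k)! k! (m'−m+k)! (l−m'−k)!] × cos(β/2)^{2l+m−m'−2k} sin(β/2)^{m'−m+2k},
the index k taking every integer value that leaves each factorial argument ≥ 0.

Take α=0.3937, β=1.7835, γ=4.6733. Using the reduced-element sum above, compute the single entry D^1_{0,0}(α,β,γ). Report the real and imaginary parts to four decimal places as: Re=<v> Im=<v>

First d^1_{0,0}(β=1.7835), then the phase factors e^{-i(0)α} and e^{-i(0)γ}:
With c≡cos(β/2)=0.628051 and s≡sin(β/2)=0.778172, N=[1·1·1·1]^{1/2}=1.000000
Admissible k: 0..1 (factorial args all ≥0)
  k=0: (−1)^0·1.0000/(1)·0.6281^2·0.7782^0 = +0.394448
  k=1: (−1)^1·1.0000/(1)·0.6281^0·0.7782^2 = -0.605552
d^1_{0,0}(1.7835) = +0.394448 -0.605552 = -0.211103
Attach z-rotation phases: D = e^{-i(0)(0.3937)}·(-0.211103)·e^{-i(0)(4.6733)} = -0.211103+0.000000i

Re=-0.2111 Im=0.0000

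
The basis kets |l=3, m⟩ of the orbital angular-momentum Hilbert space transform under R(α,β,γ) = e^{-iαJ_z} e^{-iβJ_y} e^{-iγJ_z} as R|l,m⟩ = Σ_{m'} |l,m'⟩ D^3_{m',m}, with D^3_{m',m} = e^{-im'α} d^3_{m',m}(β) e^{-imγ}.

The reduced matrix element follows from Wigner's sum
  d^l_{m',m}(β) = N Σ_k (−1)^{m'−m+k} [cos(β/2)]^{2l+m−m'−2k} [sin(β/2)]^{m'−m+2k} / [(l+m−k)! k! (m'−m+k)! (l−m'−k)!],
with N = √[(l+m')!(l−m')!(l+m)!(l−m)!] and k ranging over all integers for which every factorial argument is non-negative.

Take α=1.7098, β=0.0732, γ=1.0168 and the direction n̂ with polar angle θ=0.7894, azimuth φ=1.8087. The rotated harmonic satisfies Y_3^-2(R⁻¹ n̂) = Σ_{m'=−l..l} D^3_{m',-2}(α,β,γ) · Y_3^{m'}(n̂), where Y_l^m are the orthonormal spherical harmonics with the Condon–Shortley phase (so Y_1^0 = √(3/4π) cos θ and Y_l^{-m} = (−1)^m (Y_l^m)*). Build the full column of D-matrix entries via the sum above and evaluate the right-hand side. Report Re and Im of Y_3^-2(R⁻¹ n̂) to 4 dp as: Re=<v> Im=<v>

Re=-0.0819 Im=0.3222

Need the full column D^3_{m',-2} for m'=−3..3 at α=1.7098, β=0.0732, γ=1.0168.
cos(β/2)=0.999330, sin(β/2)=0.036592
d^3_{-3,-2}: single k=1 term ⇒ +0.089332;  D = +0.056930+0.068841i
d^3_{-2,-2}: k∈[0..1] ⇒ +0.995988 -0.006677 = +0.989312;  D = +0.667673-0.730034i
d^3_{-1,-2}: k∈[0..1] ⇒ -0.115327 +0.000309 = -0.115017;  D = +0.094810+0.065115i
d^3_{0,-2}: k∈[0..1] ⇒ +0.007314 -0.000010 = +0.007304;  D = -0.003261+0.006536i
d^3_{1,-2}: k∈[0..1] ⇒ -0.000309 +0.000000 = -0.000309;  D = -0.000293-0.000098i
d^3_{2,-2}: k∈[0..1] ⇒ +0.000009 -0.000000 = +0.000009;  D = +0.000002-0.000009i
d^3_{3,-2}: single k=0 term ⇒ -0.000000;  D = +0.000000+0.000000i
Y_3^{m'}(θ=0.7894,φ=1.8087) and Σ D·Y over m':
  (+0.0569+0.0688i)·(+0.0977+0.1129i)  (+0.6677-0.7300i)·(-0.3225+0.1662i)  (+0.0948+0.0651i)·(-0.0800-0.3300i)  (-0.0033+0.0065i)·(-0.1367+0.0000i)  (-0.0003-0.0001i)·(+0.0800-0.3300i)  (+0.0000-0.0000i)·(-0.3225-0.1662i)  (+0.0000+0.0000i)·(-0.0977+0.1129i)
Y_3^-2(R⁻¹ n̂) = -0.081912+0.322205i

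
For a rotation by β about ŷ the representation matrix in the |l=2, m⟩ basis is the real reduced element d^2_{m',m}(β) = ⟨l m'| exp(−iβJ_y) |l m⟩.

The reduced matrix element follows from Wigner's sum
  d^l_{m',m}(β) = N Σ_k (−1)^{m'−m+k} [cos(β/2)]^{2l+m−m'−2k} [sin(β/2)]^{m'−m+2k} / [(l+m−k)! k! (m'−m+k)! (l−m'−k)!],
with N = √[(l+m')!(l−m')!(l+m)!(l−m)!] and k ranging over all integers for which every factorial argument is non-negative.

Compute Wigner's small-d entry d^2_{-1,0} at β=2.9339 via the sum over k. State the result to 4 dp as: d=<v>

d^2_{-1,0}(β=2.9339) via Wigner's sum:
With c≡cos(β/2)=0.103660 and s≡sin(β/2)=0.994613, N=[1·6·2·2]^{1/2}=4.898979
Admissible k: 1..2 (factorial args all ≥0)
  k=1: (−1)^0·4.8990/(2)·0.1037^3·0.9946^1 = +0.002714
  k=2: (−1)^1·4.8990/(2)·0.1037^1·0.9946^3 = -0.249832
d^2_{-1,0}(2.9339) = +0.002714 -0.249832 = -0.247118

d=-0.2471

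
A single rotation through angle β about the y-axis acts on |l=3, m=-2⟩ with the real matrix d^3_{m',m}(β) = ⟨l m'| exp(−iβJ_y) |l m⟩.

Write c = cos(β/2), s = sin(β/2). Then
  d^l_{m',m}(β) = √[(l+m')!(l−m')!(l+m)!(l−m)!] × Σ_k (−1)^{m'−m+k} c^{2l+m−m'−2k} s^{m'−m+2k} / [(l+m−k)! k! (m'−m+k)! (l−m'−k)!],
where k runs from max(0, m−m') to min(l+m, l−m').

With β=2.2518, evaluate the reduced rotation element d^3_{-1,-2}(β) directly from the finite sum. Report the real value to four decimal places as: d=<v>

d=0.3286

d^3_{-1,-2}(β=2.2518) via Wigner's sum:
Half-angle: c=0.430364, s=0.902655. N=√(2·24·1·120)=75.894664
k: max(0,(-2)−(-1))=0 … min(3+(-2),3−(-1))=1
  k=0: (−1)^1·75.8947/(24)·0.4304^5·0.9027^1 = -0.042141
  k=1: (−1)^2·75.8947/(12)·0.4304^3·0.9027^3 = +0.370770
d^3_{-1,-2}(2.2518) = -0.042141 +0.370770 = +0.328629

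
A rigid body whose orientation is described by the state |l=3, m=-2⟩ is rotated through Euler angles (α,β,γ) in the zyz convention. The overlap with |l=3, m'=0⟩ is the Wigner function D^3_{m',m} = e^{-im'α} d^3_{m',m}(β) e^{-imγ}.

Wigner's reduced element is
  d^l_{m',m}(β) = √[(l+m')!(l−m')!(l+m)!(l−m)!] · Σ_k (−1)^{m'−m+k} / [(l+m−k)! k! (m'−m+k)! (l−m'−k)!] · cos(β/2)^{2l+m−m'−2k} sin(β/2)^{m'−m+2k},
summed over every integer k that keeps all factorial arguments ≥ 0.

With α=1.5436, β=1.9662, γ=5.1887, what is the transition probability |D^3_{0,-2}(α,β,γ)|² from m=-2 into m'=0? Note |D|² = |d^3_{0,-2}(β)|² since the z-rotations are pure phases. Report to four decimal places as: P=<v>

D^3_{0,-2}(1.5436,1.9662,5.1887) = e^{-i·0·1.5436}·d^3_{0,-2}(1.9662)·e^{-i·-2·5.1887}. Compute d first:
c=cos(1.9662/2)=0.554445, s=sin(1.9662/2)=0.832220; N=√[6·6·1·120]=65.726707
Admissible k: 0..1 (factorial args all ≥0)
  k=0: (−1)^2·65.7267/(12)·0.5544^4·0.8322^2 = +0.358486
  k=1: (−1)^3·65.7267/(12)·0.5544^2·0.8322^4 = -0.807664
d^3_{0,-2}(1.9662) = +0.358486 -0.807664 = -0.449179
|D^3_{0,-2}|² = |d^3_{0,-2}(β)|² = (-0.449179)² = 0.201761 (the z-rotation phases have unit modulus)

P=0.2018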